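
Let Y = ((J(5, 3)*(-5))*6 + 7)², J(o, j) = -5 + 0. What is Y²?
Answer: 607573201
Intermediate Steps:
J(o, j) = -5
Y = 24649 (Y = (-5*(-5)*6 + 7)² = (25*6 + 7)² = (150 + 7)² = 157² = 24649)
Y² = 24649² = 607573201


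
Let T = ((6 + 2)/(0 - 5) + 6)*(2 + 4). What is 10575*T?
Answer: 279180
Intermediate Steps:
T = 132/5 (T = (8/(-5) + 6)*6 = (8*(-1/5) + 6)*6 = (-8/5 + 6)*6 = (22/5)*6 = 132/5 ≈ 26.400)
10575*T = 10575*(132/5) = 279180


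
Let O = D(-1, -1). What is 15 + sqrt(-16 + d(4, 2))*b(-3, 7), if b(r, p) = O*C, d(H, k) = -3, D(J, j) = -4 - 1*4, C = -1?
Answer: 15 + 8*I*sqrt(19) ≈ 15.0 + 34.871*I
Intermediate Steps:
D(J, j) = -8 (D(J, j) = -4 - 4 = -8)
O = -8
b(r, p) = 8 (b(r, p) = -8*(-1) = 8)
15 + sqrt(-16 + d(4, 2))*b(-3, 7) = 15 + sqrt(-16 - 3)*8 = 15 + sqrt(-19)*8 = 15 + (I*sqrt(19))*8 = 15 + 8*I*sqrt(19)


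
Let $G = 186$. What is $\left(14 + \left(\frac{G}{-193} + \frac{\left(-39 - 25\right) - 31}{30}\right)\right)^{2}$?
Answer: $\frac{130622041}{1340964} \approx 97.409$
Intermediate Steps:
$\left(14 + \left(\frac{G}{-193} + \frac{\left(-39 - 25\right) - 31}{30}\right)\right)^{2} = \left(14 + \left(\frac{186}{-193} + \frac{\left(-39 - 25\right) - 31}{30}\right)\right)^{2} = \left(14 + \left(186 \left(- \frac{1}{193}\right) + \left(-64 - 31\right) \frac{1}{30}\right)\right)^{2} = \left(14 - \frac{4783}{1158}\right)^{2} = \left(\frac{11429}{1158}\right)^{2} = \frac{130622041}{1340964}$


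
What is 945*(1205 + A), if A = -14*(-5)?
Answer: 1204875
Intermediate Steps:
A = 70
945*(1205 + A) = 945*(1205 + 70) = 945*1275 = 1204875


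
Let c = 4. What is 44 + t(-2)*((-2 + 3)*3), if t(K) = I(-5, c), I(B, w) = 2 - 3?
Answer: 41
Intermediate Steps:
I(B, w) = -1
t(K) = -1
44 + t(-2)*((-2 + 3)*3) = 44 - (-2 + 3)*3 = 44 - 3 = 41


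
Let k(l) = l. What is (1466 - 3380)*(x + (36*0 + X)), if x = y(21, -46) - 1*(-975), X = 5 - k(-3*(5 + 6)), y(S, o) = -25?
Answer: -1891032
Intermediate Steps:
X = 38 (X = 5 - (-3)*(5 + 6) = 5 - (-3)*11 = 5 - 1*(-33) = 5 + 33 = 38)
x = 950 (x = -25 - 1*(-975) = -25 + 975 = 950)
(1466 - 3380)*(x + (36*0 + X)) = (1466 - 3380)*(950 + (36*0 + 38)) = -1914*(950 + (0 + 38)) = -1914*(950 + 38) = -1914*988 = -1891032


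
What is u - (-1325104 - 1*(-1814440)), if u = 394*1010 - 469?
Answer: -91865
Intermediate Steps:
u = 397471 (u = 397940 - 469 = 397471)
u - (-1325104 - 1*(-1814440)) = 397471 - (-1325104 - 1*(-1814440)) = 397471 - (-1325104 + 1814440) = 397471 - 1*489336 = 397471 - 489336 = -91865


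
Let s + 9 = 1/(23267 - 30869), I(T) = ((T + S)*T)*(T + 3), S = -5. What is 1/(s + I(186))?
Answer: 7602/48370499729 ≈ 1.5716e-7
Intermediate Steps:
I(T) = T*(-5 + T)*(3 + T) (I(T) = ((T - 5)*T)*(T + 3) = ((-5 + T)*T)*(3 + T) = (T*(-5 + T))*(3 + T) = T*(-5 + T)*(3 + T))
s = -68419/7602 (s = -9 + 1/(23267 - 30869) = -9 + 1/(-7602) = -9 - 1/7602 = -68419/7602 ≈ -9.0001)
1/(s + I(186)) = 1/(-68419/7602 + 186*(-15 + 186² - 2*186)) = 1/(-68419/7602 + 186*(-15 + 34596 - 372)) = 1/(-68419/7602 + 186*34209) = 1/(-68419/7602 + 6362874) = 1/(48370499729/7602) = 7602/48370499729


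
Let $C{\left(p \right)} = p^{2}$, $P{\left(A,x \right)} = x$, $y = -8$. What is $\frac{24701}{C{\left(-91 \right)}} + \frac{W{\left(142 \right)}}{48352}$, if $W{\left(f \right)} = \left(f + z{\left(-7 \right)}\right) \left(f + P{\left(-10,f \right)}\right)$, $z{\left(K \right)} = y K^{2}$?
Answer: $\frac{75798969}{50050364} \approx 1.5145$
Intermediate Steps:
$z{\left(K \right)} = - 8 K^{2}$
$W{\left(f \right)} = 2 f \left(-392 + f\right)$ ($W{\left(f \right)} = \left(f - 8 \left(-7\right)^{2}\right) \left(f + f\right) = \left(f - 392\right) 2 f = \left(-392 + f\right) 2 f = 2 f \left(-392 + f\right)$)
$\frac{24701}{C{\left(-91 \right)}} + \frac{W{\left(142 \right)}}{48352} = \frac{24701}{\left(-91\right)^{2}} + \frac{2 \cdot 142 \left(-392 + 142\right)}{48352} = \frac{24701}{8281} + 2 \cdot 142 \left(-250\right) \frac{1}{48352} = 24701 \cdot \frac{1}{8281} - \frac{8875}{6044} = \frac{24701}{8281} - \frac{8875}{6044} = \frac{75798969}{50050364}$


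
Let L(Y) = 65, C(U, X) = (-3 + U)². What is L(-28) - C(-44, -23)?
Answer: -2144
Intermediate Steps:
L(-28) - C(-44, -23) = 65 - (-3 - 44)² = 65 - 1*(-47)² = 65 - 1*2209 = 65 - 2209 = -2144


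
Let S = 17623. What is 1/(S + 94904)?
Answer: 1/112527 ≈ 8.8868e-6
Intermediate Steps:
1/(S + 94904) = 1/(17623 + 94904) = 1/112527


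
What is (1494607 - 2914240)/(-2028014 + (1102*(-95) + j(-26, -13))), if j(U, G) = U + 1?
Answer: 1419633/2132729 ≈ 0.66564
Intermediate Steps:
j(U, G) = 1 + U
(1494607 - 2914240)/(-2028014 + (1102*(-95) + j(-26, -13))) = (1494607 - 2914240)/(-2028014 + (1102*(-95) + (1 - 26))) = -1419633/(-2028014 + (-104690 - 25)) = -1419633/(-2028014 - 104715) = -1419633/(-2132729) = -1419633*(-1/2132729) = 1419633/2132729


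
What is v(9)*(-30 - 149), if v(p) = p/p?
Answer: -179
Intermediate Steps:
v(p) = 1
v(9)*(-30 - 149) = 1*(-30 - 149) = 1*(-179) = -179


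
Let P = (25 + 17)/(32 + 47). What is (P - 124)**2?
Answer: 95140516/6241 ≈ 15244.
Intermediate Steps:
P = 42/79 ≈ 0.53165
(P - 124)**2 = (42/79 - 124)**2 = (-9754/79)**2 = 95140516/6241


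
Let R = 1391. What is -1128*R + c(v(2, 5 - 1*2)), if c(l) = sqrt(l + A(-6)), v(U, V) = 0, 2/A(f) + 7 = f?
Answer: -1569048 + I*sqrt(26)/13 ≈ -1.569e+6 + 0.39223*I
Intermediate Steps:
A(f) = 2/(-7 + f)
c(l) = sqrt(-2/13 + l) (c(l) = sqrt(l + 2/(-7 - 6)) = sqrt(l + 2/(-13)) = sqrt(l + 2*(-1/13)) = sqrt(l - 2/13) = sqrt(-2/13 + l))
-1128*R + c(v(2, 5 - 1*2)) = -1128*1391 + sqrt(-26 + 169*0)/13 = -1569048 + sqrt(-26 + 0)/13 = -1569048 + sqrt(-26)/13 = -1569048 + (I*sqrt(26))/13 = -1569048 + I*sqrt(26)/13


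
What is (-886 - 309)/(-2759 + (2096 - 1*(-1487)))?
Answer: -1195/824 ≈ -1.4502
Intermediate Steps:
(-886 - 309)/(-2759 + (2096 - 1*(-1487))) = -1195/(-2759 + (2096 + 1487)) = -1195/(-2759 + 3583) = -1195/824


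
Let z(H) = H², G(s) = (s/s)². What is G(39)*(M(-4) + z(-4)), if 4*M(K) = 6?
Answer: 35/2 ≈ 17.500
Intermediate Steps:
M(K) = 3/2 (M(K) = (¼)*6 = 3/2)
G(s) = 1 (G(s) = 1² = 1)
G(39)*(M(-4) + z(-4)) = 1*(3/2 + (-4)²) = 1*(3/2 + 16) = 1*(35/2) = 35/2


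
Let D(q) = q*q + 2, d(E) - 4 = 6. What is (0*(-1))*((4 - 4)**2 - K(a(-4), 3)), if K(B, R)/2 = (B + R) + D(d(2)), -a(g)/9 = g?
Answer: 0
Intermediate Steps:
d(E) = 10 (d(E) = 4 + 6 = 10)
D(q) = 2 + q**2 (D(q) = q**2 + 2 = 2 + q**2)
a(g) = -9*g
K(B, R) = 204 + 2*B + 2*R (K(B, R) = 2*((B + R) + (2 + 10**2)) = 2*((B + R) + (2 + 100)) = 2*((B + R) + 102) = 2*(102 + B + R) = 204 + 2*B + 2*R)
(0*(-1))*((4 - 4)**2 - K(a(-4), 3)) = (0*(-1))*((4 - 4)**2 - (204 + 2*(-9*(-4)) + 2*3)) = 0*(0**2 - (204 + 2*36 + 6)) = 0*(0 - (204 + 72 + 6)) = 0*(0 - 1*282) = 0*(0 - 282) = 0*(-282) = 0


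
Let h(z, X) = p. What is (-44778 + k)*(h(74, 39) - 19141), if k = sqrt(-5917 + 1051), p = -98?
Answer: 861483942 - 19239*I*sqrt(4866) ≈ 8.6148e+8 - 1.3421e+6*I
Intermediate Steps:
h(z, X) = -98
k = I*sqrt(4866) (k = sqrt(-4866) = I*sqrt(4866) ≈ 69.757*I)
(-44778 + k)*(h(74, 39) - 19141) = (-44778 + I*sqrt(4866))*(-98 - 19141) = (-44778 + I*sqrt(4866))*(-19239) = 861483942 - 19239*I*sqrt(4866)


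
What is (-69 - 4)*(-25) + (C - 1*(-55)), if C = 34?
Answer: 1914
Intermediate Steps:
(-69 - 4)*(-25) + (C - 1*(-55)) = (-69 - 4)*(-25) + (34 - 1*(-55)) = -73*(-25) + (34 + 55) = 1825 + 89 = 1914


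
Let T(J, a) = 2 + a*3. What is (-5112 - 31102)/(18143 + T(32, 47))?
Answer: -18107/9143 ≈ -1.9804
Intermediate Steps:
T(J, a) = 2 + 3*a
(-5112 - 31102)/(18143 + T(32, 47)) = (-5112 - 31102)/(18143 + (2 + 3*47)) = -36214/(18143 + (2 + 141)) = -36214/(18143 + 143) = -36214/18286 = -36214*1/18286 = -18107/9143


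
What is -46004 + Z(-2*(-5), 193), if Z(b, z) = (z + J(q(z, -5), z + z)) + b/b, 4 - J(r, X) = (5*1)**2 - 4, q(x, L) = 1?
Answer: -45827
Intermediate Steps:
J(r, X) = -17 (J(r, X) = 4 - ((5*1)**2 - 4) = 4 - (5**2 - 4) = 4 - (25 - 4) = 4 - 1*21 = 4 - 21 = -17)
Z(b, z) = -16 + z (Z(b, z) = (z - 17) + b/b = (-17 + z) + 1 = -16 + z)
-46004 + Z(-2*(-5), 193) = -46004 + (-16 + 193) = -46004 + 177 = -45827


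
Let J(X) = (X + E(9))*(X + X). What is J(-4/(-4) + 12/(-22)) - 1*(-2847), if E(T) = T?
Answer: 345527/121 ≈ 2855.6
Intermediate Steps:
J(X) = 2*X*(9 + X) (J(X) = (X + 9)*(X + X) = (9 + X)*(2*X) = 2*X*(9 + X))
J(-4/(-4) + 12/(-22)) - 1*(-2847) = 2*(-4/(-4) + 12/(-22))*(9 + (-4/(-4) + 12/(-22))) - 1*(-2847) = 2*(-4*(-¼) + 12*(-1/22))*(9 + (-4*(-¼) + 12*(-1/22))) + 2847 = 2*(1 - 6/11)*(9 + (1 - 6/11)) + 2847 = 2*(5/11)*(9 + 5/11) + 2847 = 2*(5/11)*(104/11) + 2847 = 1040/121 + 2847 = 345527/121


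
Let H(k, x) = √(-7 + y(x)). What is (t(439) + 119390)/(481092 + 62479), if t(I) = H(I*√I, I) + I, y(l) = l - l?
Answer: 119829/543571 + I*√7/543571 ≈ 0.22045 + 4.8674e-6*I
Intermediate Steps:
y(l) = 0
H(k, x) = I*√7 (H(k, x) = √(-7 + 0) = √(-7) = I*√7)
t(I) = I + I*√7 (t(I) = I*√7 + I = I + I*√7)
(t(439) + 119390)/(481092 + 62479) = ((439 + I*√7) + 119390)/(481092 + 62479) = (119829 + I*√7)/543571 = (119829 + I*√7)*(1/543571) = 119829/543571 + I*√7/543571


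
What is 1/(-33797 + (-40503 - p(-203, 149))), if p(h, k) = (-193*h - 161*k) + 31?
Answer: -1/89521 ≈ -1.1171e-5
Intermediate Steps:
p(h, k) = 31 - 193*h - 161*k
1/(-33797 + (-40503 - p(-203, 149))) = 1/(-33797 + (-40503 - (31 - 193*(-203) - 161*149))) = 1/(-33797 + (-40503 - (31 + 39179 - 23989))) = 1/(-33797 + (-40503 - 1*15221)) = 1/(-33797 + (-40503 - 15221)) = 1/(-33797 - 55724) = 1/(-89521) = -1/89521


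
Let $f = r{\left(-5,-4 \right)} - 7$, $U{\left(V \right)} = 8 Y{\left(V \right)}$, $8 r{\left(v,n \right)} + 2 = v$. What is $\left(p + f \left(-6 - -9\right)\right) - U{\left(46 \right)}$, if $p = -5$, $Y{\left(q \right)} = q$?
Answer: $- \frac{3173}{8} \approx -396.63$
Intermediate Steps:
$r{\left(v,n \right)} = - \frac{1}{4} + \frac{v}{8}$
$U{\left(V \right)} = 8 V$
$f = - \frac{63}{8}$ ($f = \left(- \frac{1}{4} + \frac{1}{8} \left(-5\right)\right) - 7 = \left(- \frac{1}{4} - \frac{5}{8}\right) - 7 = - \frac{7}{8} - 7 = - \frac{63}{8} \approx -7.875$)
$\left(p + f \left(-6 - -9\right)\right) - U{\left(46 \right)} = \left(-5 - \frac{63 \left(-6 - -9\right)}{8}\right) - 8 \cdot 46 = \left(-5 - \frac{63 \left(-6 + 9\right)}{8}\right) - 368 = \left(-5 - \frac{189}{8}\right) - 368 = - \frac{229}{8} - 368 = - \frac{3173}{8}$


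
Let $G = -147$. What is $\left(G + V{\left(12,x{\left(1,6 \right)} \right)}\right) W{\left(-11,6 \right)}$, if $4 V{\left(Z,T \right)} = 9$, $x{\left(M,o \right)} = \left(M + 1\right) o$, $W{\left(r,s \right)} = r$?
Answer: $\frac{6369}{4} \approx 1592.3$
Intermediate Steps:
$x{\left(M,o \right)} = o \left(1 + M\right)$ ($x{\left(M,o \right)} = \left(1 + M\right) o = o \left(1 + M\right)$)
$V{\left(Z,T \right)} = \frac{9}{4}$ ($V{\left(Z,T \right)} = \frac{1}{4} \cdot 9 = \frac{9}{4}$)
$\left(G + V{\left(12,x{\left(1,6 \right)} \right)}\right) W{\left(-11,6 \right)} = \left(-147 + \frac{9}{4}\right) \left(-11\right) = \left(- \frac{579}{4}\right) \left(-11\right) = \frac{6369}{4}$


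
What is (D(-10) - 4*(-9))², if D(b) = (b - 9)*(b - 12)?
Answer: 206116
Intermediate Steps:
D(b) = (-12 + b)*(-9 + b) (D(b) = (-9 + b)*(-12 + b) = (-12 + b)*(-9 + b))
(D(-10) - 4*(-9))² = ((108 + (-10)² - 21*(-10)) - 4*(-9))² = ((108 + 100 + 210) + 36)² = (418 + 36)² = 454² = 206116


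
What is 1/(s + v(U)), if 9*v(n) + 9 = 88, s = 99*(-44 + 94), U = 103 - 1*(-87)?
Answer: 9/44629 ≈ 0.00020166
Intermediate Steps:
U = 190 (U = 103 + 87 = 190)
s = 4950 (s = 99*50 = 4950)
v(n) = 79/9 (v(n) = -1 + (1/9)*88 = -1 + 88/9 = 79/9)
1/(s + v(U)) = 1/(4950 + 79/9) = 1/(44629/9) = 9/44629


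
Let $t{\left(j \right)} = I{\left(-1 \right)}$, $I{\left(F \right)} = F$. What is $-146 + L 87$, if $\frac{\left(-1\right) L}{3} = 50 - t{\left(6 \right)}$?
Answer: $-13457$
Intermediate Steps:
$t{\left(j \right)} = -1$
$L = -153$ ($L = - 3 \left(50 - -1\right) = - 3 \left(50 + 1\right) = \left(-3\right) 51 = -153$)
$-146 + L 87 = -146 - 13311 = -13457$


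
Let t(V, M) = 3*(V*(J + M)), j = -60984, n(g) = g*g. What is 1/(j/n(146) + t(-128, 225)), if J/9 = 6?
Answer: -5329/570942990 ≈ -9.3337e-6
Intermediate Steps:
J = 54 (J = 9*6 = 54)
n(g) = g²
t(V, M) = 3*V*(54 + M) (t(V, M) = 3*(V*(54 + M)) = 3*V*(54 + M))
1/(j/n(146) + t(-128, 225)) = 1/(-60984/(146²) + 3*(-128)*(54 + 225)) = 1/(-60984/21316 + 3*(-128)*279) = 1/(-60984*1/21316 - 107136) = 1/(-15246/5329 - 107136) = 1/(-570942990/5329) = -5329/570942990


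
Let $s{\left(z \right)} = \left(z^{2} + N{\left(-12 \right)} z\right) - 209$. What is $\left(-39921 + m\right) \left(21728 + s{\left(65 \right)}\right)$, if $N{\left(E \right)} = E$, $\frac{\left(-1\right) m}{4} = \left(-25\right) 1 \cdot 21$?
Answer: $-944163444$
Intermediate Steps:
$m = 2100$ ($m = - 4 \left(-25\right) 1 \cdot 21 = - 4 \left(\left(-25\right) 21\right) = \left(-4\right) \left(-525\right) = 2100$)
$s{\left(z \right)} = -209 + z^{2} - 12 z$ ($s{\left(z \right)} = \left(z^{2} - 12 z\right) - 209 = -209 + z^{2} - 12 z$)
$\left(-39921 + m\right) \left(21728 + s{\left(65 \right)}\right) = \left(-39921 + 2100\right) \left(21728 - \left(989 - 4225\right)\right) = - 37821 \left(21728 - -3236\right) = - 37821 \left(21728 + 3236\right) = \left(-37821\right) 24964 = -944163444$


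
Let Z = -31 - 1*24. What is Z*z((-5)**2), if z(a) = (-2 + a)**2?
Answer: -29095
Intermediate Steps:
Z = -55 (Z = -31 - 24 = -55)
Z*z((-5)**2) = -55*(-2 + (-5)**2)**2 = -55*(-2 + 25)**2 = -55*23**2 = -55*529 = -29095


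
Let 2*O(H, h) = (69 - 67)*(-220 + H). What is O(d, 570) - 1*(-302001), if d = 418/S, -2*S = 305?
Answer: 92042369/305 ≈ 3.0178e+5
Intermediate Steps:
S = -305/2 (S = -½*305 = -305/2 ≈ -152.50)
d = -836/305 (d = 418/(-305/2) = 418*(-2/305) = -836/305 ≈ -2.7410)
O(H, h) = -220 + H (O(H, h) = ((69 - 67)*(-220 + H))/2 = (2*(-220 + H))/2 = (-440 + 2*H)/2 = -220 + H)
O(d, 570) - 1*(-302001) = (-220 - 836/305) - 1*(-302001) = -67936/305 + 302001 = 92042369/305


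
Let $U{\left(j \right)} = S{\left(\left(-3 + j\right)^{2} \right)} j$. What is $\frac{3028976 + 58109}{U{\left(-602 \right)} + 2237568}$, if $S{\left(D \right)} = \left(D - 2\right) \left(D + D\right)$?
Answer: $- \frac{3087085}{161304174326732} \approx -1.9138 \cdot 10^{-8}$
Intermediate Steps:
$S{\left(D \right)} = 2 D \left(-2 + D\right)$ ($S{\left(D \right)} = \left(-2 + D\right) 2 D = 2 D \left(-2 + D\right)$)
$U{\left(j \right)} = 2 j \left(-3 + j\right)^{2} \left(-2 + \left(-3 + j\right)^{2}\right)$ ($U{\left(j \right)} = 2 \left(-3 + j\right)^{2} \left(-2 + \left(-3 + j\right)^{2}\right) j = 2 j \left(-3 + j\right)^{2} \left(-2 + \left(-3 + j\right)^{2}\right)$)
$\frac{3028976 + 58109}{U{\left(-602 \right)} + 2237568} = \frac{3028976 + 58109}{2 \left(-602\right) \left(-3 - 602\right)^{2} \left(-2 + \left(-3 - 602\right)^{2}\right) + 2237568} = \frac{3087085}{2 \left(-602\right) \left(-605\right)^{2} \left(-2 + \left(-605\right)^{2}\right) + 2237568} = \frac{3087085}{2 \left(-602\right) 366025 \left(-2 + 366025\right) + 2237568} = \frac{3087085}{2 \left(-602\right) 366025 \cdot 366023 + 2237568} = \frac{3087085}{-161304176564300 + 2237568} = \frac{3087085}{-161304174326732} = 3087085 \left(- \frac{1}{161304174326732}\right) = - \frac{3087085}{161304174326732}$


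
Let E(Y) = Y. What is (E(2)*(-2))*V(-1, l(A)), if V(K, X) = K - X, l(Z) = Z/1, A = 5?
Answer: 24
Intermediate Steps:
l(Z) = Z (l(Z) = Z*1 = Z)
(E(2)*(-2))*V(-1, l(A)) = (2*(-2))*(-1 - 1*5) = -4*(-1 - 5) = -4*(-6) = 24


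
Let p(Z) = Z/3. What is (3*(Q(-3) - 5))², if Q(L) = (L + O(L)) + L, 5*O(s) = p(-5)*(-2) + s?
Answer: 26896/25 ≈ 1075.8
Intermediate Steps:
p(Z) = Z/3 (p(Z) = Z*(⅓) = Z/3)
O(s) = ⅔ + s/5 (O(s) = (((⅓)*(-5))*(-2) + s)/5 = (-5/3*(-2) + s)/5 = (10/3 + s)/5 = ⅔ + s/5)
Q(L) = ⅔ + 11*L/5 (Q(L) = (L + (⅔ + L/5)) + L = (⅔ + 6*L/5) + L = ⅔ + 11*L/5)
(3*(Q(-3) - 5))² = (3*((⅔ + (11/5)*(-3)) - 5))² = (3*((⅔ - 33/5) - 5))² = (3*(-89/15 - 5))² = (3*(-164/15))² = (-164/5)² = 26896/25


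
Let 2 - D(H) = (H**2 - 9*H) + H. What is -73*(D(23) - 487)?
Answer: 60590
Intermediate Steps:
D(H) = 2 - H**2 + 8*H (D(H) = 2 - ((H**2 - 9*H) + H) = 2 - (H**2 - 8*H) = 2 + (-H**2 + 8*H) = 2 - H**2 + 8*H)
-73*(D(23) - 487) = -73*((2 - 1*23**2 + 8*23) - 487) = -73*((2 - 1*529 + 184) - 487) = -73*((2 - 529 + 184) - 487) = -73*(-343 - 487) = -73*(-830) = 60590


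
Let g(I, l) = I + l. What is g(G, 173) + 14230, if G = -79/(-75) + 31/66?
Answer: 23767463/1650 ≈ 14405.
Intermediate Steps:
G = 2513/1650 (G = -79*(-1/75) + 31*(1/66) = 79/75 + 31/66 = 2513/1650 ≈ 1.5230)
g(G, 173) + 14230 = (2513/1650 + 173) + 14230 = 287963/1650 + 14230 = 23767463/1650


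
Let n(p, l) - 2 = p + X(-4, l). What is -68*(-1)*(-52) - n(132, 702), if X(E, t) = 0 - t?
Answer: -2968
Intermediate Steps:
X(E, t) = -t
n(p, l) = 2 + p - l (n(p, l) = 2 + (p - l) = 2 + p - l)
-68*(-1)*(-52) - n(132, 702) = -68*(-1)*(-52) - (2 + 132 - 1*702) = 68*(-52) - (2 + 132 - 702) = -3536 - 1*(-568) = -3536 + 568 = -2968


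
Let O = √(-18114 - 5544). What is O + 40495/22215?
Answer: 8099/4443 + I*√23658 ≈ 1.8229 + 153.81*I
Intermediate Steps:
O = I*√23658 (O = √(-23658) = I*√23658 ≈ 153.81*I)
O + 40495/22215 = I*√23658 + 40495/22215 = I*√23658 + 40495*(1/22215) = I*√23658 + 8099/4443 = 8099/4443 + I*√23658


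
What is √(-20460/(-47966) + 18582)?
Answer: 8*√167004996942/23983 ≈ 136.32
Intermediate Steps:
√(-20460/(-47966) + 18582) = √(-20460*(-1/47966) + 18582) = √(10230/23983 + 18582) = √(445662336/23983) = 8*√167004996942/23983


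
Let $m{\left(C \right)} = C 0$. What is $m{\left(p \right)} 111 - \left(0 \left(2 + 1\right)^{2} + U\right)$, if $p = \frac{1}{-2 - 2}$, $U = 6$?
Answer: $-6$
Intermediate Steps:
$p = - \frac{1}{4}$ ($p = \frac{1}{-4} = - \frac{1}{4} \approx -0.25$)
$m{\left(C \right)} = 0$
$m{\left(p \right)} 111 - \left(0 \left(2 + 1\right)^{2} + U\right) = 0 \cdot 111 - \left(0 \left(2 + 1\right)^{2} + 6\right) = 0 - \left(0 \cdot 3^{2} + 6\right) = 0 - \left(0 \cdot 9 + 6\right) = 0 - \left(0 + 6\right) = 0 - 6 = -6$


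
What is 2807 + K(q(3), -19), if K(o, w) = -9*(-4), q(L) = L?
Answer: 2843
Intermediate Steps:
K(o, w) = 36
2807 + K(q(3), -19) = 2807 + 36 = 2843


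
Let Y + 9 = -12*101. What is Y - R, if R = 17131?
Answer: -18352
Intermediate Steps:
Y = -1221 (Y = -9 - 12*101 = -9 - 1212 = -1221)
Y - R = -1221 - 1*17131 = -1221 - 17131 = -18352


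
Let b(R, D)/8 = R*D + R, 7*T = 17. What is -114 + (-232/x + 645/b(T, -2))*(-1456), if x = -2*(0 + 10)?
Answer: 2663344/85 ≈ 31333.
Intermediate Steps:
T = 17/7 (T = (⅐)*17 = 17/7 ≈ 2.4286)
x = -20 (x = -2*10 = -20)
b(R, D) = 8*R + 8*D*R (b(R, D) = 8*(R*D + R) = 8*(D*R + R) = 8*(R + D*R) = 8*R + 8*D*R)
-114 + (-232/x + 645/b(T, -2))*(-1456) = -114 + (-232/(-20) + 645/((8*(17/7)*(1 - 2))))*(-1456) = -114 + (-232*(-1/20) + 645/((8*(17/7)*(-1))))*(-1456) = -114 + (58/5 + 645/(-136/7))*(-1456) = -114 + (58/5 + 645*(-7/136))*(-1456) = -114 + (58/5 - 4515/136)*(-1456) = -114 - 14687/680*(-1456) = -114 + 2673034/85 = 2663344/85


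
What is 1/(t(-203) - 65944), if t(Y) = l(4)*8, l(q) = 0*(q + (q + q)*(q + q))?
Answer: -1/65944 ≈ -1.5164e-5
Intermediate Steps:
l(q) = 0 (l(q) = 0*(q + (2*q)*(2*q)) = 0*(q + 4*q²) = 0)
t(Y) = 0 (t(Y) = 0*8 = 0)
1/(t(-203) - 65944) = 1/(0 - 65944) = 1/(-65944) = -1/65944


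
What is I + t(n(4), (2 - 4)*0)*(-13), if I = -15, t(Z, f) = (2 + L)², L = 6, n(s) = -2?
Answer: -847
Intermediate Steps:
t(Z, f) = 64 (t(Z, f) = (2 + 6)² = 8² = 64)
I + t(n(4), (2 - 4)*0)*(-13) = -15 + 64*(-13) = -15 - 832 = -847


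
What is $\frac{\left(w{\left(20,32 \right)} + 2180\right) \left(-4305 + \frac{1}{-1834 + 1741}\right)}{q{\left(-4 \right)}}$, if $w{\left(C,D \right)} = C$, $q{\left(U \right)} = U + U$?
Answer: $\frac{110100650}{93} \approx 1.1839 \cdot 10^{6}$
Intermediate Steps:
$q{\left(U \right)} = 2 U$
$\frac{\left(w{\left(20,32 \right)} + 2180\right) \left(-4305 + \frac{1}{-1834 + 1741}\right)}{q{\left(-4 \right)}} = \frac{\left(20 + 2180\right) \left(-4305 + \frac{1}{-1834 + 1741}\right)}{2 \left(-4\right)} = \frac{2200 \left(-4305 + \frac{1}{-93}\right)}{-8} = 2200 \left(-4305 - \frac{1}{93}\right) \left(- \frac{1}{8}\right) = 2200 \left(- \frac{400366}{93}\right) \left(- \frac{1}{8}\right) = \left(- \frac{880805200}{93}\right) \left(- \frac{1}{8}\right) = \frac{110100650}{93}$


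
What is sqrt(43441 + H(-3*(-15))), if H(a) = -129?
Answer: 4*sqrt(2707) ≈ 208.12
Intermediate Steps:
sqrt(43441 + H(-3*(-15))) = sqrt(43441 - 129) = sqrt(43312) = 4*sqrt(2707)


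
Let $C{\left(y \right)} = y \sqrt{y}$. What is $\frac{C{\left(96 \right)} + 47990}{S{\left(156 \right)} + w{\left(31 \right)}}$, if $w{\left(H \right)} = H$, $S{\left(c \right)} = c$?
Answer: $\frac{47990}{187} + \frac{384 \sqrt{6}}{187} \approx 261.66$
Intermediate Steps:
$C{\left(y \right)} = y^{\frac{3}{2}}$
$\frac{C{\left(96 \right)} + 47990}{S{\left(156 \right)} + w{\left(31 \right)}} = \frac{96^{\frac{3}{2}} + 47990}{156 + 31} = \frac{384 \sqrt{6} + 47990}{187} = \left(47990 + 384 \sqrt{6}\right) \frac{1}{187} = \frac{47990}{187} + \frac{384 \sqrt{6}}{187}$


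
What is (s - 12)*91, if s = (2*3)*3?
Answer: 546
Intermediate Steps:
s = 18 (s = 6*3 = 18)
(s - 12)*91 = (18 - 12)*91 = 6*91 = 546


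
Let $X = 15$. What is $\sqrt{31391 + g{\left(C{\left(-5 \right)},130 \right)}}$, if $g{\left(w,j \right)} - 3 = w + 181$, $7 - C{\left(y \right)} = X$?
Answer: $\sqrt{31567} \approx 177.67$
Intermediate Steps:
$C{\left(y \right)} = -8$ ($C{\left(y \right)} = 7 - 15 = -8$)
$g{\left(w,j \right)} = 184 + w$ ($g{\left(w,j \right)} = 3 + \left(w + 181\right) = 3 + \left(181 + w\right) = 184 + w$)
$\sqrt{31391 + g{\left(C{\left(-5 \right)},130 \right)}} = \sqrt{31391 + \left(184 - 8\right)} = \sqrt{31391 + 176} = \sqrt{31567}$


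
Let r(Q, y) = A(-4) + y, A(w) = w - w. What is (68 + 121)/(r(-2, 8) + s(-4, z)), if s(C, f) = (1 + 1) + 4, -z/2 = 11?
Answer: 27/2 ≈ 13.500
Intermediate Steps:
z = -22 (z = -2*11 = -22)
s(C, f) = 6 (s(C, f) = 2 + 4 = 6)
A(w) = 0
r(Q, y) = y (r(Q, y) = 0 + y = y)
(68 + 121)/(r(-2, 8) + s(-4, z)) = (68 + 121)/(8 + 6) = 189/14 = 189*(1/14) = 27/2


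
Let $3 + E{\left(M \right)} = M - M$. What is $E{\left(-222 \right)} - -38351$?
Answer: $38348$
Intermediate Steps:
$E{\left(M \right)} = -3$ ($E{\left(M \right)} = -3 + \left(M - M\right) = -3 + 0 = -3$)
$E{\left(-222 \right)} - -38351 = -3 - -38351 = -3 + 38351 = 38348$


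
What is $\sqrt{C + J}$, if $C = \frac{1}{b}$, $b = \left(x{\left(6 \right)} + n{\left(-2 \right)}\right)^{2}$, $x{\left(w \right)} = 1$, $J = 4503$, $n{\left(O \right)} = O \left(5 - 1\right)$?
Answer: $\frac{2 \sqrt{55162}}{7} \approx 67.104$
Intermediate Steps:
$n{\left(O \right)} = 4 O$ ($n{\left(O \right)} = O 4 = 4 O$)
$b = 49$ ($b = \left(1 + 4 \left(-2\right)\right)^{2} = \left(1 - 8\right)^{2} = \left(-7\right)^{2} = 49$)
$C = \frac{1}{49} \approx 0.020408$
$\sqrt{C + J} = \sqrt{\frac{1}{49} + 4503} = \sqrt{\frac{220648}{49}} = \frac{2 \sqrt{55162}}{7}$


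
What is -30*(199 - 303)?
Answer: 3120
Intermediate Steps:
-30*(199 - 303) = -30*(-104) = 3120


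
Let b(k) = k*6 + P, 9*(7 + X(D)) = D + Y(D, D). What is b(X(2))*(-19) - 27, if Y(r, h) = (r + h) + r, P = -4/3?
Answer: 695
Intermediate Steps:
P = -4/3 (P = -4*⅓ = -4/3 ≈ -1.3333)
Y(r, h) = h + 2*r (Y(r, h) = (h + r) + r = h + 2*r)
X(D) = -7 + 4*D/9 (X(D) = -7 + (D + (D + 2*D))/9 = -7 + (D + 3*D)/9 = -7 + (4*D)/9 = -7 + 4*D/9)
b(k) = -4/3 + 6*k (b(k) = k*6 - 4/3 = 6*k - 4/3 = -4/3 + 6*k)
b(X(2))*(-19) - 27 = (-4/3 + 6*(-7 + (4/9)*2))*(-19) - 27 = (-4/3 + 6*(-7 + 8/9))*(-19) - 27 = (-4/3 + 6*(-55/9))*(-19) - 27 = (-4/3 - 110/3)*(-19) - 27 = -38*(-19) - 27 = 722 - 27 = 695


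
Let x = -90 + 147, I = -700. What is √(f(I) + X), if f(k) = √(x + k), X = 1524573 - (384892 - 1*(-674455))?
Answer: √(465226 + I*√643) ≈ 682.08 + 0.019*I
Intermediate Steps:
x = 57
X = 465226 (X = 1524573 - (384892 + 674455) = 1524573 - 1*1059347 = 1524573 - 1059347 = 465226)
f(k) = √(57 + k)
√(f(I) + X) = √(√(57 - 700) + 465226) = √(√(-643) + 465226) = √(I*√643 + 465226) = √(465226 + I*√643)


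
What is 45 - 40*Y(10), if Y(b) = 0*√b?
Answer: 45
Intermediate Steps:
Y(b) = 0
45 - 40*Y(10) = 45 - 40*0 = 45 + 0 = 45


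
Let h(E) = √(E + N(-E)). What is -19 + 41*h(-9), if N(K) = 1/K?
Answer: -19 + 164*I*√5/3 ≈ -19.0 + 122.24*I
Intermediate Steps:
h(E) = √(E - 1/E) (h(E) = √(E + 1/(-E)) = √(E - 1/E))
-19 + 41*h(-9) = -19 + 41*√(-9 - 1/(-9)) = -19 + 41*√(-9 - 1*(-⅑)) = -19 + 41*√(-9 + ⅑) = -19 + 41*√(-80/9) = -19 + 41*(4*I*√5/3) = -19 + 164*I*√5/3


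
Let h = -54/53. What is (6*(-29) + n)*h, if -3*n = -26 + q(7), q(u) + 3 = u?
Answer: 9000/53 ≈ 169.81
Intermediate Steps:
q(u) = -3 + u
h = -54/53 (h = -54*1/53 = -54/53 ≈ -1.0189)
n = 22/3 (n = -(-26 + (-3 + 7))/3 = -(-26 + 4)/3 = -⅓*(-22) = 22/3 ≈ 7.3333)
(6*(-29) + n)*h = (6*(-29) + 22/3)*(-54/53) = (-174 + 22/3)*(-54/53) = -500/3*(-54/53) = 9000/53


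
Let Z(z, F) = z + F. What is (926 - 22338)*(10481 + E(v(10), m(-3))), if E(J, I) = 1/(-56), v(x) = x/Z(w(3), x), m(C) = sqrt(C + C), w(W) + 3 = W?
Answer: -3141863055/14 ≈ -2.2442e+8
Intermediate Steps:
w(W) = -3 + W
Z(z, F) = F + z
m(C) = sqrt(2)*sqrt(C) (m(C) = sqrt(2*C) = sqrt(2)*sqrt(C))
v(x) = 1 (v(x) = x/(x + (-3 + 3)) = x/(x + 0) = x/x = 1)
E(J, I) = -1/56
(926 - 22338)*(10481 + E(v(10), m(-3))) = (926 - 22338)*(10481 - 1/56) = -21412*586935/56 = -3141863055/14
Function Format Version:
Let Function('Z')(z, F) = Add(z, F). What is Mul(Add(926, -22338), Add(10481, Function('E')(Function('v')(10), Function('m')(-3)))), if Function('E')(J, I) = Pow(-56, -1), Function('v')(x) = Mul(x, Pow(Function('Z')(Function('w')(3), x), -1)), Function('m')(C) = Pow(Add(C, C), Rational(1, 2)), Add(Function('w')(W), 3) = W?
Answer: Rational(-3141863055, 14) ≈ -2.2442e+8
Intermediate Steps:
Function('w')(W) = Add(-3, W)
Function('Z')(z, F) = Add(F, z)
Function('m')(C) = Mul(Pow(2, Rational(1, 2)), Pow(C, Rational(1, 2))) (Function('m')(C) = Pow(Mul(2, C), Rational(1, 2)) = Mul(Pow(2, Rational(1, 2)), Pow(C, Rational(1, 2))))
Function('v')(x) = 1 (Function('v')(x) = Mul(x, Pow(Add(x, Add(-3, 3)), -1)) = Mul(x, Pow(Add(x, 0), -1)) = Mul(x, Pow(x, -1)) = 1)
Function('E')(J, I) = Rational(-1, 56)
Mul(Add(926, -22338), Add(10481, Function('E')(Function('v')(10), Function('m')(-3)))) = Mul(Add(926, -22338), Add(10481, Rational(-1, 56))) = Mul(-21412, Rational(586935, 56)) = Rational(-3141863055, 14)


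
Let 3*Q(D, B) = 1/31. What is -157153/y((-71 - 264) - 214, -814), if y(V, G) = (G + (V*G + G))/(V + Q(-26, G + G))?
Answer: 4011801784/20704497 ≈ 193.76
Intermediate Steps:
Q(D, B) = 1/93 (Q(D, B) = (⅓)/31 = (⅓)*(1/31) = 1/93)
y(V, G) = (2*G + G*V)/(1/93 + V) (y(V, G) = (G + (V*G + G))/(V + 1/93) = (G + (G*V + G))/(1/93 + V) = (G + (G + G*V))/(1/93 + V) = (2*G + G*V)/(1/93 + V))
-157153/y((-71 - 264) - 214, -814) = -157153*(-(1 + 93*((-71 - 264) - 214))/(75702*(2 + ((-71 - 264) - 214)))) = -157153*(-(1 + 93*(-335 - 214))/(75702*(2 + (-335 - 214)))) = -157153*(-(1 + 93*(-549))/(75702*(2 - 549))) = -157153/(93*(-814)*(-547)/(1 - 51057)) = -157153/(93*(-814)*(-547)/(-51056)) = -157153/(93*(-814)*(-1/51056)*(-547)) = -157153/(-20704497/25528) = -157153*(-25528/20704497) = 4011801784/20704497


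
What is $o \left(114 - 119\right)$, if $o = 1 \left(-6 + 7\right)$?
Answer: $-5$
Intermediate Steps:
$o = 1$ ($o = 1 \cdot 1 = 1$)
$o \left(114 - 119\right) = 1 \left(114 - 119\right) = 1 \left(-5\right) = -5$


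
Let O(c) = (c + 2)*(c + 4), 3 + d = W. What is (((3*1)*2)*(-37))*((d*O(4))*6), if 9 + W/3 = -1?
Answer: 2109888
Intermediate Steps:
W = -30 (W = -27 + 3*(-1) = -27 - 3 = -30)
d = -33 (d = -3 - 30 = -33)
O(c) = (2 + c)*(4 + c)
(((3*1)*2)*(-37))*((d*O(4))*6) = (((3*1)*2)*(-37))*(-33*(8 + 4² + 6*4)*6) = ((3*2)*(-37))*(-33*(8 + 16 + 24)*6) = (6*(-37))*(-33*48*6) = -(-351648)*6 = -222*(-9504) = 2109888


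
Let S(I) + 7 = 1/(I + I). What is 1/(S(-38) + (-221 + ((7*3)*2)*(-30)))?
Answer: -76/113089 ≈ -0.00067204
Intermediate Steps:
S(I) = -7 + 1/(2*I) (S(I) = -7 + 1/(I + I) = -7 + 1/(2*I))
1/(S(-38) + (-221 + ((7*3)*2)*(-30))) = 1/((-7 + (½)/(-38)) + (-221 + ((7*3)*2)*(-30))) = 1/((-7 + (½)*(-1/38)) + (-221 + (21*2)*(-30))) = 1/((-7 - 1/76) + (-221 + 42*(-30))) = 1/(-533/76 + (-221 - 1260)) = 1/(-533/76 - 1481) = 1/(-113089/76) = -76/113089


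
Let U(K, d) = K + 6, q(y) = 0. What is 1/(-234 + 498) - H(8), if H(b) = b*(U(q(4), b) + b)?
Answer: -29567/264 ≈ -112.00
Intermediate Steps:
U(K, d) = 6 + K
H(b) = b*(6 + b) (H(b) = b*((6 + 0) + b) = b*(6 + b))
1/(-234 + 498) - H(8) = 1/(-234 + 498) - 8*(6 + 8) = 1/264 - 8*14 = 1/264 - 1*112 = 1/264 - 112 = -29567/264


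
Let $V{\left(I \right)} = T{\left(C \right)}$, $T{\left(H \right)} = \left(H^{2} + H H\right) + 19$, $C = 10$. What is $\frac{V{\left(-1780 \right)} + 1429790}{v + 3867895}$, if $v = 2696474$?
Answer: $\frac{204287}{937767} \approx 0.21784$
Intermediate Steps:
$T{\left(H \right)} = 19 + 2 H^{2}$ ($T{\left(H \right)} = \left(H^{2} + H^{2}\right) + 19 = 2 H^{2} + 19 = 19 + 2 H^{2}$)
$V{\left(I \right)} = 219$ ($V{\left(I \right)} = 19 + 2 \cdot 10^{2} = 19 + 2 \cdot 100 = 19 + 200 = 219$)
$\frac{V{\left(-1780 \right)} + 1429790}{v + 3867895} = \frac{219 + 1429790}{2696474 + 3867895} = \frac{1430009}{6564369} = 1430009 \cdot \frac{1}{6564369} = \frac{204287}{937767}$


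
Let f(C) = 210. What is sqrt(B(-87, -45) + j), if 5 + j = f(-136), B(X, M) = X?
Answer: sqrt(118) ≈ 10.863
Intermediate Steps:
j = 205 (j = -5 + 210 = 205)
sqrt(B(-87, -45) + j) = sqrt(-87 + 205) = sqrt(118)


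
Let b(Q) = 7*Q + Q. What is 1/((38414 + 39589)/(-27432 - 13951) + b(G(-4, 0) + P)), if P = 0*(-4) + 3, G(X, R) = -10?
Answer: -41383/2395451 ≈ -0.017276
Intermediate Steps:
P = 3 (P = 0 + 3 = 3)
b(Q) = 8*Q
1/((38414 + 39589)/(-27432 - 13951) + b(G(-4, 0) + P)) = 1/((38414 + 39589)/(-27432 - 13951) + 8*(-10 + 3)) = 1/(78003/(-41383) + 8*(-7)) = 1/(78003*(-1/41383) - 56) = 1/(-78003/41383 - 56) = 1/(-2395451/41383) = -41383/2395451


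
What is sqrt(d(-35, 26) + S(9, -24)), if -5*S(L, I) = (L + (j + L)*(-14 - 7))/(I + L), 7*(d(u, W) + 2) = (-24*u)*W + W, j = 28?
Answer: 2*sqrt(952889)/35 ≈ 55.781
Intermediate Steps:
d(u, W) = -2 + W/7 - 24*W*u/7 (d(u, W) = -2 + ((-24*u)*W + W)/7 = -2 + (-24*W*u + W)/7 = -2 + (W - 24*W*u)/7 = -2 + (W/7 - 24*W*u/7) = -2 + W/7 - 24*W*u/7)
S(L, I) = -(-588 - 20*L)/(5*(I + L)) (S(L, I) = -(L + (28 + L)*(-14 - 7))/(5*(I + L)) = -(L + (28 + L)*(-21))/(5*(I + L)) = -(L + (-588 - 21*L))/(5*(I + L)) = -(-588 - 20*L)/(5*(I + L)))
sqrt(d(-35, 26) + S(9, -24)) = sqrt((-2 + (1/7)*26 - 24/7*26*(-35)) + (588/5 + 4*9)/(-24 + 9)) = sqrt((-2 + 26/7 + 3120) + (588/5 + 36)/(-15)) = sqrt(21852/7 - 1/15*768/5) = sqrt(21852/7 - 256/25) = sqrt(544508/175) = 2*sqrt(952889)/35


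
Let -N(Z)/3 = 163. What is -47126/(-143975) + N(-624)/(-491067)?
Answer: 7737475739/23567123775 ≈ 0.32832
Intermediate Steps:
N(Z) = -489 (N(Z) = -3*163 = -489)
-47126/(-143975) + N(-624)/(-491067) = -47126/(-143975) - 489/(-491067) = -47126*(-1/143975) - 489*(-1/491067) = 47126/143975 + 163/163689 = 7737475739/23567123775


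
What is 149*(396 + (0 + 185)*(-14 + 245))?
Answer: 6426519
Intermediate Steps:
149*(396 + (0 + 185)*(-14 + 245)) = 149*(396 + 185*231) = 149*(396 + 42735) = 149*43131 = 6426519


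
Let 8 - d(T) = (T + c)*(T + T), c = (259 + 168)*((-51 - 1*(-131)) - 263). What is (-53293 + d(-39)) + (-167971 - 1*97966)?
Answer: -6417262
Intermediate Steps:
c = -78141 (c = 427*((-51 + 131) - 263) = 427*(80 - 263) = 427*(-183) = -78141)
d(T) = 8 - 2*T*(-78141 + T) (d(T) = 8 - (T - 78141)*(T + T) = 8 - (-78141 + T)*2*T = 8 - 2*T*(-78141 + T))
(-53293 + d(-39)) + (-167971 - 1*97966) = (-53293 + (8 - 2*(-39)² + 156282*(-39))) + (-167971 - 1*97966) = (-53293 + (8 - 2*1521 - 6094998)) + (-167971 - 97966) = (-53293 + (8 - 3042 - 6094998)) - 265937 = (-53293 - 6098032) - 265937 = -6151325 - 265937 = -6417262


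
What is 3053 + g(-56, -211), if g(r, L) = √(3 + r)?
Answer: 3053 + I*√53 ≈ 3053.0 + 7.2801*I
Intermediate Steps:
3053 + g(-56, -211) = 3053 + √(3 - 56) = 3053 + √(-53) = 3053 + I*√53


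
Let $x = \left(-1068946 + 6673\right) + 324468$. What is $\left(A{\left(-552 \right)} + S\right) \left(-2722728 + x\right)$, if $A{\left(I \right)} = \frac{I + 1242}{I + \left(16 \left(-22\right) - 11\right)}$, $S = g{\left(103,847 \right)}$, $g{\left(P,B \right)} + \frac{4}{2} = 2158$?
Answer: $- \frac{454956273510}{61} \approx -7.4583 \cdot 10^{9}$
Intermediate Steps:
$g{\left(P,B \right)} = 2156$ ($g{\left(P,B \right)} = -2 + 2158 = 2156$)
$x = -737805$ ($x = -1062273 + 324468 = -737805$)
$S = 2156$
$A{\left(I \right)} = \frac{1242 + I}{-363 + I}$ ($A{\left(I \right)} = \frac{1242 + I}{I - 363} = \frac{1242 + I}{-363 + I}$)
$\left(A{\left(-552 \right)} + S\right) \left(-2722728 + x\right) = \left(\frac{1242 - 552}{-363 - 552} + 2156\right) \left(-2722728 - 737805\right) = \left(\frac{1}{-915} \cdot 690 + 2156\right) \left(-3460533\right) = \left(\left(- \frac{1}{915}\right) 690 + 2156\right) \left(-3460533\right) = \left(- \frac{46}{61} + 2156\right) \left(-3460533\right) = \frac{131470}{61} \left(-3460533\right) = - \frac{454956273510}{61}$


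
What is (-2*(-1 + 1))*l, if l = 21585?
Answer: 0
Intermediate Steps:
(-2*(-1 + 1))*l = -2*(-1 + 1)*21585 = -2*0*21585 = 0*21585 = 0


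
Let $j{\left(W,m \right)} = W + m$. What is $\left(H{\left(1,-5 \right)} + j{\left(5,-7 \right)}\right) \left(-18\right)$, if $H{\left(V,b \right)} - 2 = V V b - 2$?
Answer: $126$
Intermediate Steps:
$H{\left(V,b \right)} = b V^{2}$ ($H{\left(V,b \right)} = 2 + \left(V V b - 2\right) = 2 + \left(V^{2} b - 2\right) = 2 + \left(b V^{2} - 2\right) = 2 + \left(-2 + b V^{2}\right) = b V^{2}$)
$\left(H{\left(1,-5 \right)} + j{\left(5,-7 \right)}\right) \left(-18\right) = \left(- 5 \cdot 1^{2} + \left(5 - 7\right)\right) \left(-18\right) = \left(\left(-5\right) 1 - 2\right) \left(-18\right) = \left(-5 - 2\right) \left(-18\right) = \left(-7\right) \left(-18\right) = 126$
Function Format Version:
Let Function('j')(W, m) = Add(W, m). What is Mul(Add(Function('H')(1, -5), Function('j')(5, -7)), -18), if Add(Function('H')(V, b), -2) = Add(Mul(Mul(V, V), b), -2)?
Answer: 126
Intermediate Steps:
Function('H')(V, b) = Mul(b, Pow(V, 2)) (Function('H')(V, b) = Add(2, Add(Mul(Mul(V, V), b), -2)) = Add(2, Add(Mul(Pow(V, 2), b), -2)) = Add(2, Add(Mul(b, Pow(V, 2)), -2)) = Add(2, Add(-2, Mul(b, Pow(V, 2)))) = Mul(b, Pow(V, 2)))
Mul(Add(Function('H')(1, -5), Function('j')(5, -7)), -18) = Mul(Add(Mul(-5, Pow(1, 2)), Add(5, -7)), -18) = Mul(Add(Mul(-5, 1), -2), -18) = Mul(Add(-5, -2), -18) = Mul(-7, -18) = 126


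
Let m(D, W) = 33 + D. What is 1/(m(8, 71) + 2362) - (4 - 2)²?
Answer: -9611/2403 ≈ -3.9996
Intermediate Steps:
1/(m(8, 71) + 2362) - (4 - 2)² = 1/((33 + 8) + 2362) - (4 - 2)² = 1/(41 + 2362) - 1*2² = 1/2403 - 1*4 = 1/2403 - 4 = -9611/2403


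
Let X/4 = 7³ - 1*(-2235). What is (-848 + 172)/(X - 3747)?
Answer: -52/505 ≈ -0.10297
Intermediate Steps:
X = 10312 (X = 4*(7³ - 1*(-2235)) = 4*(343 + 2235) = 4*2578 = 10312)
(-848 + 172)/(X - 3747) = (-848 + 172)/(10312 - 3747) = -676/6565 = -676*1/6565 = -52/505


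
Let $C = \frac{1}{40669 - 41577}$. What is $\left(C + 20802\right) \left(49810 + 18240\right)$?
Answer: $\frac{642671515375}{454} \approx 1.4156 \cdot 10^{9}$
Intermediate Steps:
$C = - \frac{1}{908}$ ($C = \frac{1}{-908} = - \frac{1}{908} \approx -0.0011013$)
$\left(C + 20802\right) \left(49810 + 18240\right) = \left(- \frac{1}{908} + 20802\right) \left(49810 + 18240\right) = \frac{18888215}{908} \cdot 68050 = \frac{642671515375}{454}$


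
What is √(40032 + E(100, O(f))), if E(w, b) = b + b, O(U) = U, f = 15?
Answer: √40062 ≈ 200.16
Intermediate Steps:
E(w, b) = 2*b
√(40032 + E(100, O(f))) = √(40032 + 2*15) = √(40032 + 30) = √40062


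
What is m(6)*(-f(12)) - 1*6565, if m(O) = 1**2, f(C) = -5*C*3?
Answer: -6385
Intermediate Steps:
f(C) = -15*C
m(O) = 1
m(6)*(-f(12)) - 1*6565 = 1*(-(-15)*12) - 1*6565 = 1*(-1*(-180)) - 6565 = 1*180 - 6565 = 180 - 6565 = -6385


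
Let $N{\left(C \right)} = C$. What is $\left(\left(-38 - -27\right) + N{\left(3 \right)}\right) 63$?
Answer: $-504$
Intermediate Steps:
$\left(\left(-38 - -27\right) + N{\left(3 \right)}\right) 63 = \left(\left(-38 - -27\right) + 3\right) 63 = \left(\left(-38 + 27\right) + 3\right) 63 = \left(-11 + 3\right) 63 = \left(-8\right) 63 = -504$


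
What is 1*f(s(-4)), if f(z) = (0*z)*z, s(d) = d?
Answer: 0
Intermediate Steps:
f(z) = 0 (f(z) = 0*z = 0)
1*f(s(-4)) = 1*0 = 0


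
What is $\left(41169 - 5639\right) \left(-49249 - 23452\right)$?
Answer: $-2583066530$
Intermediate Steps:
$\left(41169 - 5639\right) \left(-49249 - 23452\right) = 35530 \left(-72701\right) = -2583066530$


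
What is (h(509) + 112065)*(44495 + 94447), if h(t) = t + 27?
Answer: 15645008142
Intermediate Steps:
h(t) = 27 + t
(h(509) + 112065)*(44495 + 94447) = ((27 + 509) + 112065)*(44495 + 94447) = (536 + 112065)*138942 = 112601*138942 = 15645008142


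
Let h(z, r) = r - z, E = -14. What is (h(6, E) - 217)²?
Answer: 56169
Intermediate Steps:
(h(6, E) - 217)² = ((-14 - 1*6) - 217)² = ((-14 - 6) - 217)² = (-20 - 217)² = (-237)² = 56169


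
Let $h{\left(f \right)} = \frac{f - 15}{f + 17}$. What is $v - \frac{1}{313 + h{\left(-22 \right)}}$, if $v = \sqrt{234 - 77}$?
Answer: $- \frac{5}{1602} + \sqrt{157} \approx 12.527$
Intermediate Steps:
$h{\left(f \right)} = \frac{-15 + f}{17 + f}$
$v = \sqrt{157} \approx 12.53$
$v - \frac{1}{313 + h{\left(-22 \right)}} = \sqrt{157} - \frac{1}{313 + \frac{-15 - 22}{17 - 22}} = \sqrt{157} - \frac{1}{313 + \frac{1}{-5} \left(-37\right)} = \sqrt{157} - \frac{1}{313 - - \frac{37}{5}} = \sqrt{157} - \frac{1}{313 + \frac{37}{5}} = \sqrt{157} - \frac{1}{\frac{1602}{5}} = \sqrt{157} - \frac{5}{1602} = - \frac{5}{1602} + \sqrt{157}$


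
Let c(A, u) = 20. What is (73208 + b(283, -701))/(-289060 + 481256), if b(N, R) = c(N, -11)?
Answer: 18307/48049 ≈ 0.38101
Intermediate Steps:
b(N, R) = 20
(73208 + b(283, -701))/(-289060 + 481256) = (73208 + 20)/(-289060 + 481256) = 73228/192196 = 73228*(1/192196) = 18307/48049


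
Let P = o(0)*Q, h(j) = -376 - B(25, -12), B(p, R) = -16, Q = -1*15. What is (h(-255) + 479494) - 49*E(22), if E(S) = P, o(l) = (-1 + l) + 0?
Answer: 478399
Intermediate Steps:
Q = -15
o(l) = -1 + l
h(j) = -360 (h(j) = -376 - 1*(-16) = -376 + 16 = -360)
P = 15 (P = (-1 + 0)*(-15) = -1*(-15) = 15)
E(S) = 15
(h(-255) + 479494) - 49*E(22) = (-360 + 479494) - 49*15 = 479134 - 735 = 478399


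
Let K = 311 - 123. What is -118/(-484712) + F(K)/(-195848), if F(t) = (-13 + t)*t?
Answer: -995244671/5933117236 ≈ -0.16774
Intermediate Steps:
K = 188
F(t) = t*(-13 + t)
-118/(-484712) + F(K)/(-195848) = -118/(-484712) + (188*(-13 + 188))/(-195848) = -118*(-1/484712) + (188*175)*(-1/195848) = 59/242356 + 32900*(-1/195848) = 59/242356 - 8225/48962 = -995244671/5933117236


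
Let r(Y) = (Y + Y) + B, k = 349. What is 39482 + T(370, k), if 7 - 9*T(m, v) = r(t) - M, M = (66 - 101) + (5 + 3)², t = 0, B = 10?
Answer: 355364/9 ≈ 39485.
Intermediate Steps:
r(Y) = 10 + 2*Y (r(Y) = (Y + Y) + 10 = 2*Y + 10 = 10 + 2*Y)
M = 29 (M = -35 + 8² = -35 + 64 = 29)
T(m, v) = 26/9 (T(m, v) = 7/9 - ((10 + 2*0) - 1*29)/9 = 7/9 - ((10 + 0) - 29)/9 = 7/9 - (10 - 29)/9 = 7/9 - ⅑*(-19) = 7/9 + 19/9 = 26/9)
39482 + T(370, k) = 39482 + 26/9 = 355364/9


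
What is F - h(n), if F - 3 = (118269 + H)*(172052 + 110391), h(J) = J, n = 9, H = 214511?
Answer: 93991381534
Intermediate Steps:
F = 93991381543 (F = 3 + (118269 + 214511)*(172052 + 110391) = 3 + 332780*282443 = 3 + 93991381540 = 93991381543)
F - h(n) = 93991381543 - 1*9 = 93991381543 - 9 = 93991381534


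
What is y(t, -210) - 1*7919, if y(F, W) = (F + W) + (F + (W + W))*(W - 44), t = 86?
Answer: 76793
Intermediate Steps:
y(F, W) = F + W + (-44 + W)*(F + 2*W) (y(F, W) = (F + W) + (F + 2*W)*(-44 + W) = (F + W) + (-44 + W)*(F + 2*W) = F + W + (-44 + W)*(F + 2*W))
y(t, -210) - 1*7919 = (-87*(-210) - 43*86 + 2*(-210)² + 86*(-210)) - 1*7919 = (18270 - 3698 + 2*44100 - 18060) - 7919 = (18270 - 3698 + 88200 - 18060) - 7919 = 84712 - 7919 = 76793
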